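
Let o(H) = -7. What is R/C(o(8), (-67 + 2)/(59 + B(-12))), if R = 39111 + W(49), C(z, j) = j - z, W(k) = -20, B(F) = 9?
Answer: 2658188/411 ≈ 6467.6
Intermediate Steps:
R = 39091 (R = 39111 - 20 = 39091)
R/C(o(8), (-67 + 2)/(59 + B(-12))) = 39091/((-67 + 2)/(59 + 9) - 1*(-7)) = 39091/(-65/68 + 7) = 39091/(411/68) = 39091*(68/411) = 2658188/411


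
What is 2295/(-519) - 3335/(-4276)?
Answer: -2694185/739748 ≈ -3.6420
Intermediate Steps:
2295/(-519) - 3335/(-4276) = 2295*(-1/519) - 3335*(-1/4276) = -765/173 + 3335/4276 = -2694185/739748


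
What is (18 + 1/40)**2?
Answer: 519841/1600 ≈ 324.90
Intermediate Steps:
(18 + 1/40)**2 = (721/40)**2 = 519841/1600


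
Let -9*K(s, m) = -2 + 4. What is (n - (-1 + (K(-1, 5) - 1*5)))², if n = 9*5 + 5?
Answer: 256036/81 ≈ 3160.9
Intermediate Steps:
n = 50 (n = 45 + 5 = 50)
K(s, m) = -2/9 (K(s, m) = -(-2 + 4)/9 = -⅑*2 = -2/9)
(n - (-1 + (K(-1, 5) - 1*5)))² = (50 - (-1 + (-2/9 - 1*5)))² = (50 - (-1 + (-2/9 - 5)))² = (50 - (-1 - 47/9))² = (50 - 1*(-56/9))² = (50 + 56/9)² = (506/9)² = 256036/81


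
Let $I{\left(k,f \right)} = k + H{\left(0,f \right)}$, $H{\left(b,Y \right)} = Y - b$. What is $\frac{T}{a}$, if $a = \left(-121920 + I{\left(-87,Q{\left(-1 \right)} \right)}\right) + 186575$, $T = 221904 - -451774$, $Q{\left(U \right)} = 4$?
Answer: $\frac{336839}{32286} \approx 10.433$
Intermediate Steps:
$I{\left(k,f \right)} = f + k$ ($I{\left(k,f \right)} = k + \left(f - 0\right) = k + \left(f + 0\right) = k + f = f + k$)
$T = 673678$ ($T = 221904 + 451774 = 673678$)
$a = 64572$ ($a = \left(-121920 + \left(4 - 87\right)\right) + 186575 = \left(-121920 - 83\right) + 186575 = -122003 + 186575 = 64572$)
$\frac{T}{a} = \frac{673678}{64572} = 673678 \cdot \frac{1}{64572} = \frac{336839}{32286}$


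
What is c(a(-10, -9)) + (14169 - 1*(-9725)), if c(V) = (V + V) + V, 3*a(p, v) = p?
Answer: 23884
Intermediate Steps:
a(p, v) = p/3
c(V) = 3*V (c(V) = 2*V + V = 3*V)
c(a(-10, -9)) + (14169 - 1*(-9725)) = 3*((⅓)*(-10)) + (14169 - 1*(-9725)) = 3*(-10/3) + (14169 + 9725) = -10 + 23894 = 23884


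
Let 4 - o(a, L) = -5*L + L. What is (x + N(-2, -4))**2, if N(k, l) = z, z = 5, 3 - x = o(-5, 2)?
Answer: 16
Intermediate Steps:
o(a, L) = 4 + 4*L (o(a, L) = 4 - (-5*L + L) = 4 - (-4)*L = 4 + 4*L)
x = -9 (x = 3 - (4 + 4*2) = 3 - (4 + 8) = 3 - 1*12 = 3 - 12 = -9)
N(k, l) = 5
(x + N(-2, -4))**2 = (-9 + 5)**2 = (-4)**2 = 16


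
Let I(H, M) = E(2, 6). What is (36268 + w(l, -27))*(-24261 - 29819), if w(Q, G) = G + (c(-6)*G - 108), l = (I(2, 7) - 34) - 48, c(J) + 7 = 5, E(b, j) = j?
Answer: -1956992960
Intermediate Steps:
I(H, M) = 6
c(J) = -2 (c(J) = -7 + 5 = -2)
l = -76 (l = (6 - 34) - 48 = -28 - 48 = -76)
w(Q, G) = -108 - G (w(Q, G) = G + (-2*G - 108) = G + (-108 - 2*G) = -108 - G)
(36268 + w(l, -27))*(-24261 - 29819) = (36268 + (-108 - 1*(-27)))*(-24261 - 29819) = (36268 + (-108 + 27))*(-54080) = (36268 - 81)*(-54080) = 36187*(-54080) = -1956992960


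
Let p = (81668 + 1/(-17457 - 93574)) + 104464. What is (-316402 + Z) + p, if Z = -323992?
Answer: -50437164123/111031 ≈ -4.5426e+5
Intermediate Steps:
p = 20666422091/111031 (p = (81668 + 1/(-111031)) + 104464 = (81668 - 1/111031) + 104464 = 9067679707/111031 + 104464 = 20666422091/111031 ≈ 1.8613e+5)
(-316402 + Z) + p = (-316402 - 323992) + 20666422091/111031 = -640394 + 20666422091/111031 = -50437164123/111031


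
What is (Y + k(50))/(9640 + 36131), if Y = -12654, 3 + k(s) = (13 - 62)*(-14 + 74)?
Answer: -5199/15257 ≈ -0.34076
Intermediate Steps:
k(s) = -2943 (k(s) = -3 + (13 - 62)*(-14 + 74) = -3 - 49*60 = -3 - 2940 = -2943)
(Y + k(50))/(9640 + 36131) = (-12654 - 2943)/(9640 + 36131) = -15597/45771 = -15597*1/45771 = -5199/15257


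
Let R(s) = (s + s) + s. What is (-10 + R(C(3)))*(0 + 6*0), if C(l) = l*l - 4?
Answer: 0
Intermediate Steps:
C(l) = -4 + l² (C(l) = l² - 4 = -4 + l²)
R(s) = 3*s (R(s) = 2*s + s = 3*s)
(-10 + R(C(3)))*(0 + 6*0) = (-10 + 3*(-4 + 3²))*(0 + 6*0) = (-10 + 3*(-4 + 9))*(0 + 0) = (-10 + 3*5)*0 = (-10 + 15)*0 = 5*0 = 0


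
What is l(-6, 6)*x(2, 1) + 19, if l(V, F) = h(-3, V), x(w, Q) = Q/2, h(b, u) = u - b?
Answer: 35/2 ≈ 17.500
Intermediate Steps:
x(w, Q) = Q/2 (x(w, Q) = Q*(½) = Q/2)
l(V, F) = 3 + V (l(V, F) = V - 1*(-3) = V + 3 = 3 + V)
l(-6, 6)*x(2, 1) + 19 = (3 - 6)*((½)*1) + 19 = -3*½ + 19 = -3/2 + 19 = 35/2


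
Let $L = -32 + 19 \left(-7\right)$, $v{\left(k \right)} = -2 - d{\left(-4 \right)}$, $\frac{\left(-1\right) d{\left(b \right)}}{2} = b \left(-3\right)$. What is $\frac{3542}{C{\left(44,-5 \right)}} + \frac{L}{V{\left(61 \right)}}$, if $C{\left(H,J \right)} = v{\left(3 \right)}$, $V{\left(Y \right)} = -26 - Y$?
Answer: $\frac{4724}{29} \approx 162.9$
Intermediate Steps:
$d{\left(b \right)} = 6 b$ ($d{\left(b \right)} = - 2 b \left(-3\right) = - 2 \left(- 3 b\right) = 6 b$)
$v{\left(k \right)} = 22$ ($v{\left(k \right)} = -2 - 6 \left(-4\right) = -2 - -24 = -2 + 24 = 22$)
$C{\left(H,J \right)} = 22$
$L = -165$ ($L = -32 - 133 = -165$)
$\frac{3542}{C{\left(44,-5 \right)}} + \frac{L}{V{\left(61 \right)}} = \frac{3542}{22} - \frac{165}{-26 - 61} = 3542 \cdot \frac{1}{22} - \frac{165}{-26 - 61} = 161 - \frac{165}{-87} = 161 - - \frac{55}{29} = 161 + \frac{55}{29} = \frac{4724}{29}$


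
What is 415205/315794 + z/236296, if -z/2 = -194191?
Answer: 55189996497/18655214756 ≈ 2.9584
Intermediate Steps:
z = 388382 (z = -2*(-194191) = 388382)
415205/315794 + z/236296 = 415205/315794 + 388382/236296 = 415205*(1/315794) + 388382*(1/236296) = 415205/315794 + 194191/118148 = 55189996497/18655214756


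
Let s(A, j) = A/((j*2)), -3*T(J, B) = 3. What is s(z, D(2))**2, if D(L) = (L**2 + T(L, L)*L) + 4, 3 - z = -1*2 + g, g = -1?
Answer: 1/4 ≈ 0.25000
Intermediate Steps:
T(J, B) = -1 (T(J, B) = -1/3*3 = -1)
z = 6 (z = 3 - (-1*2 - 1) = 3 - (-2 - 1) = 3 - 1*(-3) = 3 + 3 = 6)
D(L) = 4 + L**2 - L (D(L) = (L**2 - L) + 4 = 4 + L**2 - L)
s(A, j) = A/(2*j) (s(A, j) = A/((2*j)) = A*(1/(2*j)) = A/(2*j))
s(z, D(2))**2 = ((1/2)*6/(4 + 2**2 - 1*2))**2 = ((1/2)*6/(4 + 4 - 2))**2 = ((1/2)*6/6)**2 = ((1/2)*6*(1/6))**2 = (1/2)**2 = 1/4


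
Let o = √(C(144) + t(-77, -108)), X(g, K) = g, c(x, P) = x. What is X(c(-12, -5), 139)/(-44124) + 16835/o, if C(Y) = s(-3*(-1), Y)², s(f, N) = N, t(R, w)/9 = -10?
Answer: 1/3677 + 455*√2294/186 ≈ 117.16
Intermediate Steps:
t(R, w) = -90 (t(R, w) = 9*(-10) = -90)
C(Y) = Y²
o = 3*√2294 (o = √(144² - 90) = √(20736 - 90) = √20646 = 3*√2294 ≈ 143.69)
X(c(-12, -5), 139)/(-44124) + 16835/o = -12/(-44124) + 16835/((3*√2294)) = -12*(-1/44124) + 16835*(√2294/6882) = 1/3677 + 455*√2294/186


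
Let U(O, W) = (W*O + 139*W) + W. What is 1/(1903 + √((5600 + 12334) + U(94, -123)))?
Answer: 1903/3632257 - 4*I*√678/3632257 ≈ 0.00052392 - 2.8675e-5*I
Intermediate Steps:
U(O, W) = 140*W + O*W (U(O, W) = (O*W + 139*W) + W = (139*W + O*W) + W = 140*W + O*W)
1/(1903 + √((5600 + 12334) + U(94, -123))) = 1/(1903 + √((5600 + 12334) - 123*(140 + 94))) = 1/(1903 + √(17934 - 123*234)) = 1/(1903 + √(17934 - 28782)) = 1/(1903 + √(-10848)) = 1/(1903 + 4*I*√678)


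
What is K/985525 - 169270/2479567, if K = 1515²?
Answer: 220973774033/97747010707 ≈ 2.2607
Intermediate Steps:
K = 2295225
K/985525 - 169270/2479567 = 2295225/985525 - 169270/2479567 = 2295225*(1/985525) - 169270*1/2479567 = 91809/39421 - 169270/2479567 = 220973774033/97747010707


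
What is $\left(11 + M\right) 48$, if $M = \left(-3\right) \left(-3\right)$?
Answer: $960$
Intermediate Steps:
$M = 9$
$\left(11 + M\right) 48 = \left(11 + 9\right) 48 = 20 \cdot 48 = 960$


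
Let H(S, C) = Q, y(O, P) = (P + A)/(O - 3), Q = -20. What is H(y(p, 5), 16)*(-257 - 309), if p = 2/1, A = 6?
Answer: 11320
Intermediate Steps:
p = 2 (p = 2*1 = 2)
y(O, P) = (6 + P)/(-3 + O) (y(O, P) = (P + 6)/(O - 3) = (6 + P)/(-3 + O))
H(S, C) = -20
H(y(p, 5), 16)*(-257 - 309) = -20*(-257 - 309) = -20*(-566) = 11320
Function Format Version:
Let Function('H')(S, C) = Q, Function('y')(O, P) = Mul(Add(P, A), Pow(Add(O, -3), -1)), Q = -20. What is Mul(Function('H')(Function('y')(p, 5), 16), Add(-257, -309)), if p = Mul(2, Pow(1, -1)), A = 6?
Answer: 11320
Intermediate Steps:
p = 2 (p = Mul(2, 1) = 2)
Function('y')(O, P) = Mul(Pow(Add(-3, O), -1), Add(6, P)) (Function('y')(O, P) = Mul(Add(P, 6), Pow(Add(O, -3), -1)) = Mul(Add(6, P), Pow(Add(-3, O), -1)) = Mul(Pow(Add(-3, O), -1), Add(6, P)))
Function('H')(S, C) = -20
Mul(Function('H')(Function('y')(p, 5), 16), Add(-257, -309)) = Mul(-20, Add(-257, -309)) = Mul(-20, -566) = 11320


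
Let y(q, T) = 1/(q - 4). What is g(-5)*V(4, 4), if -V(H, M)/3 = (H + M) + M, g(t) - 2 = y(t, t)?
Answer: -68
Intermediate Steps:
y(q, T) = 1/(-4 + q)
g(t) = 2 + 1/(-4 + t)
V(H, M) = -6*M - 3*H (V(H, M) = -3*((H + M) + M) = -3*(H + 2*M) = -6*M - 3*H)
g(-5)*V(4, 4) = ((-7 + 2*(-5))/(-4 - 5))*(-6*4 - 3*4) = ((-7 - 10)/(-9))*(-24 - 12) = -⅑*(-17)*(-36) = (17/9)*(-36) = -68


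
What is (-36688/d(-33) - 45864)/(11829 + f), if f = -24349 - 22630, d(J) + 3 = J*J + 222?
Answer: 300134/229881 ≈ 1.3056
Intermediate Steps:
d(J) = 219 + J² (d(J) = -3 + (J*J + 222) = -3 + (J² + 222) = -3 + (222 + J²) = 219 + J²)
f = -46979
(-36688/d(-33) - 45864)/(11829 + f) = (-36688/(219 + (-33)²) - 45864)/(11829 - 46979) = (-36688/(219 + 1089) - 45864)/(-35150) = (-36688/1308 - 45864)*(-1/35150) = (-36688*1/1308 - 45864)*(-1/35150) = (-9172/327 - 45864)*(-1/35150) = -15006700/327*(-1/35150) = 300134/229881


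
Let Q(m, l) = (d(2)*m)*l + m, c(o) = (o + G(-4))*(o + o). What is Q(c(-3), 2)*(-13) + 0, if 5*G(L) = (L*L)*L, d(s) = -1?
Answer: 6162/5 ≈ 1232.4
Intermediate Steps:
G(L) = L³/5 (G(L) = ((L*L)*L)/5 = (L²*L)/5 = L³/5)
c(o) = 2*o*(-64/5 + o) (c(o) = (o + (⅕)*(-4)³)*(o + o) = (o + (⅕)*(-64))*(2*o) = (o - 64/5)*(2*o) = (-64/5 + o)*(2*o) = 2*o*(-64/5 + o))
Q(m, l) = m - l*m (Q(m, l) = (-m)*l + m = -l*m + m = m - l*m)
Q(c(-3), 2)*(-13) + 0 = (((⅖)*(-3)*(-64 + 5*(-3)))*(1 - 1*2))*(-13) + 0 = (((⅖)*(-3)*(-64 - 15))*(1 - 2))*(-13) + 0 = (((⅖)*(-3)*(-79))*(-1))*(-13) + 0 = ((474/5)*(-1))*(-13) + 0 = -474/5*(-13) + 0 = 6162/5 + 0 = 6162/5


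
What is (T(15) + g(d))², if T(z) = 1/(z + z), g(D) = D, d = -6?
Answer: 32041/900 ≈ 35.601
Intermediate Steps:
T(z) = 1/(2*z)
(T(15) + g(d))² = ((½)/15 - 6)² = ((½)*(1/15) - 6)² = (1/30 - 6)² = (-179/30)² = 32041/900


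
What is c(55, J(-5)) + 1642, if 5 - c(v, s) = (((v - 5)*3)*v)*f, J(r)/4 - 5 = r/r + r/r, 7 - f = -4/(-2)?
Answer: -39603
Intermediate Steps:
f = 5 (f = 7 - (-4)/(-2) = 7 - (-4)*(-1)/2 = 7 - 1*2 = 7 - 2 = 5)
J(r) = 28 (J(r) = 20 + 4*(r/r + r/r) = 20 + 4*(1 + 1) = 20 + 4*2 = 20 + 8 = 28)
c(v, s) = 5 - 5*v*(-15 + 3*v) (c(v, s) = 5 - ((v - 5)*3)*v*5 = 5 - ((-5 + v)*3)*v*5 = 5 - (-15 + 3*v)*v*5 = 5 - v*(-15 + 3*v)*5 = 5 - 5*v*(-15 + 3*v))
c(55, J(-5)) + 1642 = (5 - 15*55**2 + 75*55) + 1642 = (5 - 15*3025 + 4125) + 1642 = (5 - 45375 + 4125) + 1642 = -41245 + 1642 = -39603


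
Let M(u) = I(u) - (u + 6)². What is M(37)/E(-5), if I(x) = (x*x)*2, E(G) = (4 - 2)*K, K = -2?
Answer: -889/4 ≈ -222.25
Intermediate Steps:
E(G) = -4 (E(G) = (4 - 2)*(-2) = 2*(-2) = -4)
I(x) = 2*x² (I(x) = x²*2 = 2*x²)
M(u) = -(6 + u)² + 2*u² (M(u) = 2*u² - (u + 6)² = 2*u² - (6 + u)² = -(6 + u)² + 2*u²)
M(37)/E(-5) = (-36 + 37² - 12*37)/(-4) = -(-36 + 1369 - 444)/4 = -¼*889 = -889/4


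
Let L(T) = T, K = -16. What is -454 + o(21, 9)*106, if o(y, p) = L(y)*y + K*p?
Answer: 31028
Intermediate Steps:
o(y, p) = y² - 16*p (o(y, p) = y*y - 16*p = y² - 16*p)
-454 + o(21, 9)*106 = -454 + (21² - 16*9)*106 = -454 + (441 - 144)*106 = -454 + 297*106 = -454 + 31482 = 31028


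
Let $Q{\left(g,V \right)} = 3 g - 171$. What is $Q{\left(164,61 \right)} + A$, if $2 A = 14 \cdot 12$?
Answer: $405$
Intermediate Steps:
$A = 84$ ($A = \frac{14 \cdot 12}{2} = \frac{1}{2} \cdot 168 = 84$)
$Q{\left(g,V \right)} = -171 + 3 g$
$Q{\left(164,61 \right)} + A = \left(-171 + 3 \cdot 164\right) + 84 = \left(-171 + 492\right) + 84 = 321 + 84 = 405$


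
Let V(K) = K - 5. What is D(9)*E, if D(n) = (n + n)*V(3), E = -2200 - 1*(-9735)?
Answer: -271260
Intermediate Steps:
V(K) = -5 + K
E = 7535 (E = -2200 + 9735 = 7535)
D(n) = -4*n (D(n) = (n + n)*(-5 + 3) = (2*n)*(-2) = -4*n)
D(9)*E = -4*9*7535 = -36*7535 = -271260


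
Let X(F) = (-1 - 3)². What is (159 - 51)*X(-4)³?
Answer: 442368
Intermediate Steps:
X(F) = 16 (X(F) = (-4)² = 16)
(159 - 51)*X(-4)³ = (159 - 51)*16³ = 108*4096 = 442368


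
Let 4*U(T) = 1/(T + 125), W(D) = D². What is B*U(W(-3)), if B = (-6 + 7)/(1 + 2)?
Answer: 1/1608 ≈ 0.00062189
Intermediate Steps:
U(T) = 1/(4*(125 + T)) (U(T) = 1/(4*(T + 125)) = 1/(4*(125 + T)))
B = ⅓ (B = 1/3 = 1*(⅓) = ⅓ ≈ 0.33333)
B*U(W(-3)) = (1/(4*(125 + (-3)²)))/3 = (1/(4*(125 + 9)))/3 = ((¼)/134)/3 = ((¼)*(1/134))/3 = (⅓)*(1/536) = 1/1608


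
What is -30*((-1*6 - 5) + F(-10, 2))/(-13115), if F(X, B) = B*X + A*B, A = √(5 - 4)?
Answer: -174/2623 ≈ -0.066336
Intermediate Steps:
A = 1 (A = √1 = 1)
F(X, B) = B + B*X (F(X, B) = B*X + 1*B = B*X + B = B + B*X)
-30*((-1*6 - 5) + F(-10, 2))/(-13115) = -30*((-1*6 - 5) + 2*(1 - 10))/(-13115) = -30*((-6 - 5) + 2*(-9))*(-1/13115) = -30*(-11 - 18)*(-1/13115) = -30*(-29)*(-1/13115) = 870*(-1/13115) = -174/2623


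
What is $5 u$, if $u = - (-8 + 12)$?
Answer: $-20$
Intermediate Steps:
$u = -4$ ($u = \left(-1\right) 4 = -4$)
$5 u = 5 \left(-4\right) = -20$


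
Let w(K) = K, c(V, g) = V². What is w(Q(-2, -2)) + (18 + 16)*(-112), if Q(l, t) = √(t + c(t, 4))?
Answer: -3808 + √2 ≈ -3806.6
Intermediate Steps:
Q(l, t) = √(t + t²)
w(Q(-2, -2)) + (18 + 16)*(-112) = √(-2*(1 - 2)) + (18 + 16)*(-112) = √(-2*(-1)) + 34*(-112) = √2 - 3808 = -3808 + √2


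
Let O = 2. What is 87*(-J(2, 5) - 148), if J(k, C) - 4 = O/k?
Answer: -13311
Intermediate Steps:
J(k, C) = 4 + 2/k
87*(-J(2, 5) - 148) = 87*(-(4 + 2/2) - 148) = 87*(-(4 + 2*(½)) - 148) = 87*(-(4 + 1) - 148) = 87*(-1*5 - 148) = 87*(-5 - 148) = 87*(-153) = -13311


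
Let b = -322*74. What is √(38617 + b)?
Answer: √14789 ≈ 121.61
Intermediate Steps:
b = -23828
√(38617 + b) = √(38617 - 23828) = √14789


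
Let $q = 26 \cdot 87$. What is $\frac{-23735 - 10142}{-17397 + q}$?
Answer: $\frac{33877}{15135} \approx 2.2383$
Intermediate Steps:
$q = 2262$
$\frac{-23735 - 10142}{-17397 + q} = \frac{-23735 - 10142}{-17397 + 2262} = - \frac{33877}{-15135} = \left(-33877\right) \left(- \frac{1}{15135}\right) = \frac{33877}{15135}$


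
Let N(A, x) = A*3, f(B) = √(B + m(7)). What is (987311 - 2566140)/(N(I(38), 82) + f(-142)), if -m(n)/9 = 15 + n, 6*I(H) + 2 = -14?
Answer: 3157658/101 + 1578829*I*√85/202 ≈ 31264.0 + 72060.0*I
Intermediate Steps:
I(H) = -8/3 (I(H) = -⅓ + (⅙)*(-14) = -⅓ - 7/3 = -8/3)
m(n) = -135 - 9*n (m(n) = -9*(15 + n) = -135 - 9*n)
f(B) = √(-198 + B) (f(B) = √(B + (-135 - 9*7)) = √(B + (-135 - 63)) = √(B - 198) = √(-198 + B))
N(A, x) = 3*A
(987311 - 2566140)/(N(I(38), 82) + f(-142)) = (987311 - 2566140)/(3*(-8/3) + √(-198 - 142)) = -1578829/(-8 + √(-340)) = -1578829/(-8 + 2*I*√85)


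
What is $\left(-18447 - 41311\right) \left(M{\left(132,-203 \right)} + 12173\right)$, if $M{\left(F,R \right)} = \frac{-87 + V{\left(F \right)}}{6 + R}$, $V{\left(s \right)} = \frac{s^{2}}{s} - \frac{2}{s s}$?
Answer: $- \frac{624222794544407}{858132} \approx -7.2742 \cdot 10^{8}$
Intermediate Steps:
$V{\left(s \right)} = s - \frac{2}{s^{2}}$
$M{\left(F,R \right)} = \frac{-87 + F - \frac{2}{F^{2}}}{6 + R}$ ($M{\left(F,R \right)} = \frac{-87 + \left(F - \frac{2}{F^{2}}\right)}{6 + R} = \frac{-87 + F - \frac{2}{F^{2}}}{6 + R}$)
$\left(-18447 - 41311\right) \left(M{\left(132,-203 \right)} + 12173\right) = \left(-18447 - 41311\right) \left(\frac{-2 + 132^{2} \left(-87 + 132\right)}{17424 \left(6 - 203\right)} + 12173\right) = - 59758 \left(\frac{-2 + 17424 \cdot 45}{17424 \left(-197\right)} + 12173\right) = - 59758 \left(\frac{1}{17424} \left(- \frac{1}{197}\right) \left(-2 + 784080\right) + 12173\right) = - 59758 \left(\frac{1}{17424} \left(- \frac{1}{197}\right) 784078 + 12173\right) = - 59758 \left(- \frac{392039}{1716264} + 12173\right) = \left(-59758\right) \frac{20891689633}{1716264} = - \frac{624222794544407}{858132}$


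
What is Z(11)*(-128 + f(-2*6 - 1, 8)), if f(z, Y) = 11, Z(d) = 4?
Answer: -468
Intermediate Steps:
Z(11)*(-128 + f(-2*6 - 1, 8)) = 4*(-128 + 11) = 4*(-117) = -468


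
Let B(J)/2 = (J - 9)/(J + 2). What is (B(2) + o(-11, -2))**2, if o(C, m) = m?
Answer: 121/4 ≈ 30.250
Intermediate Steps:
B(J) = 2*(-9 + J)/(2 + J) (B(J) = 2*((J - 9)/(J + 2)) = 2*((-9 + J)/(2 + J)) = 2*(-9 + J)/(2 + J))
(B(2) + o(-11, -2))**2 = (2*(-9 + 2)/(2 + 2) - 2)**2 = (2*(-7)/4 - 2)**2 = (2*(1/4)*(-7) - 2)**2 = (-7/2 - 2)**2 = (-11/2)**2 = 121/4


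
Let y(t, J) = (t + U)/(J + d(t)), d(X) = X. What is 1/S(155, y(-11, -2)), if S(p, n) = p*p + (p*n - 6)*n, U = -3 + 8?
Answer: 169/4065337 ≈ 4.1571e-5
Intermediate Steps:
U = 5
y(t, J) = (5 + t)/(J + t) (y(t, J) = (t + 5)/(J + t) = (5 + t)/(J + t))
S(p, n) = p² + n*(-6 + n*p) (S(p, n) = p² + (n*p - 6)*n = p² + (-6 + n*p)*n = p² + n*(-6 + n*p))
1/S(155, y(-11, -2)) = 1/(155² - 6*(5 - 11)/(-2 - 11) + 155*((5 - 11)/(-2 - 11))²) = 1/(24025 - 6*(-6)/(-13) + 155*(-6/(-13))²) = 1/(24025 - (-6)*(-6)/13 + 155*(-1/13*(-6))²) = 1/(24025 - 6*6/13 + 155*(6/13)²) = 1/(24025 - 36/13 + 155*(36/169)) = 1/(24025 - 36/13 + 5580/169) = 1/(4065337/169) = 169/4065337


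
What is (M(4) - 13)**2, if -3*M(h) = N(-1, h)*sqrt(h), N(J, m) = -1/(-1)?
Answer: 1681/9 ≈ 186.78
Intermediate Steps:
N(J, m) = 1 (N(J, m) = -1*(-1) = 1)
M(h) = -sqrt(h)/3
(M(4) - 13)**2 = (-sqrt(4)/3 - 13)**2 = (-1/3*2 - 13)**2 = (-2/3 - 13)**2 = (-41/3)**2 = 1681/9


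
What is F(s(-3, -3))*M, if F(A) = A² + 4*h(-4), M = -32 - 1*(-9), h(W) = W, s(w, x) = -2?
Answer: 276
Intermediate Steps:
M = -23 (M = -32 + 9 = -23)
F(A) = -16 + A² (F(A) = A² + 4*(-4) = A² - 16 = -16 + A²)
F(s(-3, -3))*M = (-16 + (-2)²)*(-23) = (-16 + 4)*(-23) = -12*(-23) = 276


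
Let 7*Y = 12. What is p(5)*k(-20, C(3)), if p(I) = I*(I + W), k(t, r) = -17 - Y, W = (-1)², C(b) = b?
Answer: -3930/7 ≈ -561.43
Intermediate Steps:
Y = 12/7 (Y = (⅐)*12 = 12/7 ≈ 1.7143)
W = 1
k(t, r) = -131/7 (k(t, r) = -17 - 1*12/7 = -17 - 12/7 = -131/7)
p(I) = I*(1 + I) (p(I) = I*(I + 1) = I*(1 + I))
p(5)*k(-20, C(3)) = (5*(1 + 5))*(-131/7) = (5*6)*(-131/7) = 30*(-131/7) = -3930/7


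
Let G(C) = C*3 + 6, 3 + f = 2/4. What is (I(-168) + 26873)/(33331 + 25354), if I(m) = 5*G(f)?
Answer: 53731/117370 ≈ 0.45779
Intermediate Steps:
f = -5/2 (f = -3 + 2/4 = -3 + 2*(¼) = -3 + ½ = -5/2 ≈ -2.5000)
G(C) = 6 + 3*C (G(C) = 3*C + 6 = 6 + 3*C)
I(m) = -15/2 (I(m) = 5*(6 + 3*(-5/2)) = 5*(6 - 15/2) = 5*(-3/2) = -15/2)
(I(-168) + 26873)/(33331 + 25354) = (-15/2 + 26873)/(33331 + 25354) = (53731/2)/58685 = (53731/2)*(1/58685) = 53731/117370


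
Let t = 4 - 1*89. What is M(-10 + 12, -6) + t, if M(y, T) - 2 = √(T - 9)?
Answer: -83 + I*√15 ≈ -83.0 + 3.873*I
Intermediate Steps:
M(y, T) = 2 + √(-9 + T) (M(y, T) = 2 + √(T - 9) = 2 + √(-9 + T))
t = -85 (t = 4 - 89 = -85)
M(-10 + 12, -6) + t = (2 + √(-9 - 6)) - 85 = (2 + √(-15)) - 85 = (2 + I*√15) - 85 = -83 + I*√15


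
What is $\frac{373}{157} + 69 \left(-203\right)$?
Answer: $- \frac{2198726}{157} \approx -14005.0$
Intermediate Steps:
$\frac{373}{157} + 69 \left(-203\right) = 373 \cdot \frac{1}{157} - 14007 = \frac{373}{157} - 14007 = - \frac{2198726}{157}$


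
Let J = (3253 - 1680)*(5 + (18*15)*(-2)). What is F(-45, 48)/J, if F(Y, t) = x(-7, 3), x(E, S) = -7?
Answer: 7/841555 ≈ 8.3179e-6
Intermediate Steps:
F(Y, t) = -7
J = -841555 (J = 1573*(5 + 270*(-2)) = 1573*(5 - 540) = 1573*(-535) = -841555)
F(-45, 48)/J = -7/(-841555) = -7*(-1/841555) = 7/841555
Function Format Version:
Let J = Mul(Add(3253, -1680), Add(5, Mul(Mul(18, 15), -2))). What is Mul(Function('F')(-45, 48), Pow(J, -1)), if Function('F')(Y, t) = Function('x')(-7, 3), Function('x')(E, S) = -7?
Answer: Rational(7, 841555) ≈ 8.3179e-6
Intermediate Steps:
Function('F')(Y, t) = -7
J = -841555 (J = Mul(1573, Add(5, Mul(270, -2))) = Mul(1573, Add(5, -540)) = Mul(1573, -535) = -841555)
Mul(Function('F')(-45, 48), Pow(J, -1)) = Mul(-7, Pow(-841555, -1)) = Mul(-7, Rational(-1, 841555)) = Rational(7, 841555)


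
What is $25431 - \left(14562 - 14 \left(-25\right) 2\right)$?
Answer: $10169$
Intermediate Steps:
$25431 - \left(14562 - 14 \left(-25\right) 2\right) = 25431 - 15262 = 10169$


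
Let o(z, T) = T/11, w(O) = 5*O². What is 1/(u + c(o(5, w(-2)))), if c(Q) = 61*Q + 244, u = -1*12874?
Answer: -11/137710 ≈ -7.9878e-5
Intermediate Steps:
o(z, T) = T/11 (o(z, T) = T*(1/11) = T/11)
u = -12874
c(Q) = 244 + 61*Q
1/(u + c(o(5, w(-2)))) = 1/(-12874 + (244 + 61*((5*(-2)²)/11))) = 1/(-12874 + (244 + 61*((5*4)/11))) = 1/(-12874 + (244 + 61*((1/11)*20))) = 1/(-12874 + (244 + 61*(20/11))) = 1/(-12874 + (244 + 1220/11)) = 1/(-12874 + 3904/11) = 1/(-137710/11) = -11/137710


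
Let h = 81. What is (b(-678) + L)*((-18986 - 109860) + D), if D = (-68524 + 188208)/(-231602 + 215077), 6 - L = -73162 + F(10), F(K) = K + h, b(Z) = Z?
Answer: -154159178681766/16525 ≈ -9.3289e+9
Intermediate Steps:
F(K) = 81 + K (F(K) = K + 81 = 81 + K)
L = 73077 (L = 6 - (-73162 + (81 + 10)) = 6 - (-73162 + 91) = 6 - 1*(-73071) = 6 + 73071 = 73077)
D = -119684/16525 (D = 119684/(-16525) = 119684*(-1/16525) = -119684/16525 ≈ -7.2426)
(b(-678) + L)*((-18986 - 109860) + D) = (-678 + 73077)*((-18986 - 109860) - 119684/16525) = 72399*(-128846 - 119684/16525) = 72399*(-2129299834/16525) = -154159178681766/16525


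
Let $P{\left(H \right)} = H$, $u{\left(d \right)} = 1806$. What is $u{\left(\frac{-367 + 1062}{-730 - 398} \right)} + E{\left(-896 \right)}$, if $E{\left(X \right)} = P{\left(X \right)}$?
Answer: $910$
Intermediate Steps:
$E{\left(X \right)} = X$
$u{\left(\frac{-367 + 1062}{-730 - 398} \right)} + E{\left(-896 \right)} = 1806 - 896 = 910$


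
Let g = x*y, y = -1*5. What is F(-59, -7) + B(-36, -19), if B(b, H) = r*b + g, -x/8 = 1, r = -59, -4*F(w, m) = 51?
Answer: 8605/4 ≈ 2151.3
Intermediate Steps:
F(w, m) = -51/4 (F(w, m) = -¼*51 = -51/4)
x = -8 (x = -8*1 = -8)
y = -5
g = 40 (g = -8*(-5) = 40)
B(b, H) = 40 - 59*b (B(b, H) = -59*b + 40 = 40 - 59*b)
F(-59, -7) + B(-36, -19) = -51/4 + (40 - 59*(-36)) = -51/4 + (40 + 2124) = -51/4 + 2164 = 8605/4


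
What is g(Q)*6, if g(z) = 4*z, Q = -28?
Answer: -672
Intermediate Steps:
g(Q)*6 = (4*(-28))*6 = -112*6 = -672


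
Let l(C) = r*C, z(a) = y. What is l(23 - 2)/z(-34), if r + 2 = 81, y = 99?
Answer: 553/33 ≈ 16.758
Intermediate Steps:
z(a) = 99
r = 79 (r = -2 + 81 = 79)
l(C) = 79*C
l(23 - 2)/z(-34) = (79*(23 - 2))/99 = (79*21)*(1/99) = 1659*(1/99) = 553/33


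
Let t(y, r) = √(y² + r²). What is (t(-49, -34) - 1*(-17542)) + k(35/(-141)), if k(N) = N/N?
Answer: 17543 + √3557 ≈ 17603.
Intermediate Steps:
t(y, r) = √(r² + y²)
k(N) = 1
(t(-49, -34) - 1*(-17542)) + k(35/(-141)) = (√((-34)² + (-49)²) - 1*(-17542)) + 1 = (√(1156 + 2401) + 17542) + 1 = (√3557 + 17542) + 1 = (17542 + √3557) + 1 = 17543 + √3557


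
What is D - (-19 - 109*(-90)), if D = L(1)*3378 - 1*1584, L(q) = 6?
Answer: 8893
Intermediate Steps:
D = 18684 (D = 6*3378 - 1*1584 = 20268 - 1584 = 18684)
D - (-19 - 109*(-90)) = 18684 - (-19 - 109*(-90)) = 18684 - (-19 + 9810) = 18684 - 1*9791 = 18684 - 9791 = 8893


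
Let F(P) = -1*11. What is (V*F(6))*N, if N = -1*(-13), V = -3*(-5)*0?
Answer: 0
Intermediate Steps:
F(P) = -11
V = 0 (V = 15*0 = 0)
N = 13
(V*F(6))*N = (0*(-11))*13 = 0*13 = 0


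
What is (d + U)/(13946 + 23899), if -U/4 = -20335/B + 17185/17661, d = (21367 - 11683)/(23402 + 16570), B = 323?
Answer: 673682733463/102731331044655 ≈ 0.0065577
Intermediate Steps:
d = 807/3331 (d = 9684/39972 = 9684*(1/39972) = 807/3331 ≈ 0.24227)
U = 202048960/814929 (U = -4*(-20335/323 + 17185/17661) = -4*(-20335*1/323 + 17185*(1/17661)) = -4*(-20335/323 + 2455/2523) = -4*(-50512240/814929) = 202048960/814929 ≈ 247.93)
(d + U)/(13946 + 23899) = (807/3331 + 202048960/814929)/(13946 + 23899) = (673682733463/2714528499)/37845 = (673682733463/2714528499)*(1/37845) = 673682733463/102731331044655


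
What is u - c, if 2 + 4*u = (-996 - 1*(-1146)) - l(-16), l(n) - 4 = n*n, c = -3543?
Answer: 3515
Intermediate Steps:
l(n) = 4 + n² (l(n) = 4 + n*n = 4 + n²)
u = -28 (u = -½ + ((-996 - 1*(-1146)) - (4 + (-16)²))/4 = -½ + ((-996 + 1146) - (4 + 256))/4 = -½ + (150 - 1*260)/4 = -½ + (150 - 260)/4 = -½ + (¼)*(-110) = -½ - 55/2 = -28)
u - c = -28 - 1*(-3543) = -28 + 3543 = 3515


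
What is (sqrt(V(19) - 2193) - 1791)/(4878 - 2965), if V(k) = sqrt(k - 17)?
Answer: -1791/1913 + I*sqrt(2193 - sqrt(2))/1913 ≈ -0.93623 + 0.024472*I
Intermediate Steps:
V(k) = sqrt(-17 + k)
(sqrt(V(19) - 2193) - 1791)/(4878 - 2965) = (sqrt(sqrt(-17 + 19) - 2193) - 1791)/(4878 - 2965) = (sqrt(sqrt(2) - 2193) - 1791)/1913 = (sqrt(-2193 + sqrt(2)) - 1791)*(1/1913) = (-1791 + sqrt(-2193 + sqrt(2)))*(1/1913) = -1791/1913 + sqrt(-2193 + sqrt(2))/1913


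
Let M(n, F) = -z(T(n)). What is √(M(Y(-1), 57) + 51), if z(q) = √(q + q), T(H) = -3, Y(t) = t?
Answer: √(51 - I*√6) ≈ 7.1435 - 0.17145*I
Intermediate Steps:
z(q) = √2*√q (z(q) = √(2*q) = √2*√q)
M(n, F) = -I*√6 (M(n, F) = -√2*√(-3) = -√2*I*√3 = -I*√6)
√(M(Y(-1), 57) + 51) = √(-I*√6 + 51) = √(51 - I*√6)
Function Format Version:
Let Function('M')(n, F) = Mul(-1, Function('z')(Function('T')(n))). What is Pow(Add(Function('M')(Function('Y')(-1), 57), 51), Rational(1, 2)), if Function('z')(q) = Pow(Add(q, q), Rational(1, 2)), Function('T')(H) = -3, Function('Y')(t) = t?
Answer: Pow(Add(51, Mul(-1, I, Pow(6, Rational(1, 2)))), Rational(1, 2)) ≈ Add(7.1435, Mul(-0.17145, I))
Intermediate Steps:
Function('z')(q) = Mul(Pow(2, Rational(1, 2)), Pow(q, Rational(1, 2))) (Function('z')(q) = Pow(Mul(2, q), Rational(1, 2)) = Mul(Pow(2, Rational(1, 2)), Pow(q, Rational(1, 2))))
Function('M')(n, F) = Mul(-1, I, Pow(6, Rational(1, 2))) (Function('M')(n, F) = Mul(-1, Mul(Pow(2, Rational(1, 2)), Pow(-3, Rational(1, 2)))) = Mul(-1, Mul(Pow(2, Rational(1, 2)), Mul(I, Pow(3, Rational(1, 2))))) = Mul(-1, Mul(I, Pow(6, Rational(1, 2)))) = Mul(-1, I, Pow(6, Rational(1, 2))))
Pow(Add(Function('M')(Function('Y')(-1), 57), 51), Rational(1, 2)) = Pow(Add(Mul(-1, I, Pow(6, Rational(1, 2))), 51), Rational(1, 2)) = Pow(Add(51, Mul(-1, I, Pow(6, Rational(1, 2)))), Rational(1, 2))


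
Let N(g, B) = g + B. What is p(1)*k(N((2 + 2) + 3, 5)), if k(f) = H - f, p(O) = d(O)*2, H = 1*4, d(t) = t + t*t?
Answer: -32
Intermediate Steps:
d(t) = t + t²
H = 4
N(g, B) = B + g
p(O) = 2*O*(1 + O) (p(O) = (O*(1 + O))*2 = 2*O*(1 + O))
k(f) = 4 - f
p(1)*k(N((2 + 2) + 3, 5)) = (2*1*(1 + 1))*(4 - (5 + ((2 + 2) + 3))) = (2*1*2)*(4 - (5 + (4 + 3))) = 4*(4 - (5 + 7)) = 4*(4 - 1*12) = 4*(4 - 12) = 4*(-8) = -32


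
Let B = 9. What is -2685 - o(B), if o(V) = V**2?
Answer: -2766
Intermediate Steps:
-2685 - o(B) = -2685 - 1*9**2 = -2685 - 1*81 = -2685 - 81 = -2766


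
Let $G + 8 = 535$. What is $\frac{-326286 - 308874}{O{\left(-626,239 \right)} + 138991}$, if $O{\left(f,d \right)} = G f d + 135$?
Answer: $\frac{158790}{19676863} \approx 0.0080699$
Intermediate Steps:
$G = 527$ ($G = -8 + 535 = 527$)
$O{\left(f,d \right)} = 135 + 527 d f$ ($O{\left(f,d \right)} = 527 f d + 135 = 527 d f + 135 = 135 + 527 d f$)
$\frac{-326286 - 308874}{O{\left(-626,239 \right)} + 138991} = \frac{-326286 - 308874}{\left(135 + 527 \cdot 239 \left(-626\right)\right) + 138991} = - \frac{635160}{\left(135 - 78846578\right) + 138991} = - \frac{635160}{-78846443 + 138991} = - \frac{635160}{-78707452} = \left(-635160\right) \left(- \frac{1}{78707452}\right) = \frac{158790}{19676863}$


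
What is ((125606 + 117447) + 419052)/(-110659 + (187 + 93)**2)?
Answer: -662105/32259 ≈ -20.525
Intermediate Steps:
((125606 + 117447) + 419052)/(-110659 + (187 + 93)**2) = (243053 + 419052)/(-110659 + 280**2) = 662105/(-110659 + 78400) = 662105/(-32259) = 662105*(-1/32259) = -662105/32259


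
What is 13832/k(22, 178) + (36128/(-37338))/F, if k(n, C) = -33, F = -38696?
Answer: -416352179794/993321483 ≈ -419.15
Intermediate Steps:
13832/k(22, 178) + (36128/(-37338))/F = 13832/(-33) + (36128/(-37338))/(-38696) = 13832*(-1/33) + (36128*(-1/37338))*(-1/38696) = -13832/33 - 18064/18669*(-1/38696) = -13832/33 + 2258/90301953 = -416352179794/993321483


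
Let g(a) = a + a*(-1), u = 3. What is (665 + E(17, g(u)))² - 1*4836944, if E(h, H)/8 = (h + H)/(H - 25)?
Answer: -2751202879/625 ≈ -4.4019e+6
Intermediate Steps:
g(a) = 0 (g(a) = a - a = 0)
E(h, H) = 8*(H + h)/(-25 + H) (E(h, H) = 8*((h + H)/(H - 25)) = 8*((H + h)/(-25 + H)) = 8*(H + h)/(-25 + H))
(665 + E(17, g(u)))² - 1*4836944 = (665 + 8*(0 + 17)/(-25 + 0))² - 1*4836944 = (665 + 8*17/(-25))² - 4836944 = (665 + 8*(-1/25)*17)² - 4836944 = (665 - 136/25)² - 4836944 = (16489/25)² - 4836944 = 271887121/625 - 4836944 = -2751202879/625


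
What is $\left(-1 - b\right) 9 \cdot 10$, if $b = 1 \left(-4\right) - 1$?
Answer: $360$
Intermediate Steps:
$b = -5$ ($b = -4 - 1 = -5$)
$\left(-1 - b\right) 9 \cdot 10 = \left(-1 - -5\right) 9 \cdot 10 = \left(-1 + 5\right) 9 \cdot 10 = 4 \cdot 9 \cdot 10 = 36 \cdot 10 = 360$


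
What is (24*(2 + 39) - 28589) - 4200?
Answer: -31805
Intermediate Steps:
(24*(2 + 39) - 28589) - 4200 = (24*41 - 28589) - 4200 = (984 - 28589) - 4200 = -27605 - 4200 = -31805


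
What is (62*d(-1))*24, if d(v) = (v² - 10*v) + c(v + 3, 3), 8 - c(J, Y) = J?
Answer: 25296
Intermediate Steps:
c(J, Y) = 8 - J
d(v) = 5 + v² - 11*v (d(v) = (v² - 10*v) + (8 - (v + 3)) = (v² - 10*v) + (8 - (3 + v)) = (v² - 10*v) + (8 + (-3 - v)) = (v² - 10*v) + (5 - v) = 5 + v² - 11*v)
(62*d(-1))*24 = (62*(5 + (-1)² - 11*(-1)))*24 = (62*(5 + 1 + 11))*24 = (62*17)*24 = 1054*24 = 25296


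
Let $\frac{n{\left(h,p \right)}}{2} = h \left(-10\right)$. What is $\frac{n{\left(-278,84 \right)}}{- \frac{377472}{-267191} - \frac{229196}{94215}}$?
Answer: $- \frac{3181002371850}{583535999} \approx -5451.3$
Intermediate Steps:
$n{\left(h,p \right)} = - 20 h$ ($n{\left(h,p \right)} = 2 h \left(-10\right) = 2 \left(- 10 h\right) = - 20 h$)
$\frac{n{\left(-278,84 \right)}}{- \frac{377472}{-267191} - \frac{229196}{94215}} = \frac{\left(-20\right) \left(-278\right)}{- \frac{377472}{-267191} - \frac{229196}{94215}} = \frac{5560}{\left(-377472\right) \left(- \frac{1}{267191}\right) - \frac{20836}{8565}} = \frac{5560}{\frac{377472}{267191} - \frac{20836}{8565}} = \frac{5560}{- \frac{2334143996}{2288490915}} = 5560 \left(- \frac{2288490915}{2334143996}\right) = - \frac{3181002371850}{583535999}$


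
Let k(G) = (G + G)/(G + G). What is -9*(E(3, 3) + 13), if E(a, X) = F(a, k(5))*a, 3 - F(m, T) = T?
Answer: -171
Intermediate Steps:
k(G) = 1 (k(G) = (2*G)/((2*G)) = (2*G)*(1/(2*G)) = 1)
F(m, T) = 3 - T
E(a, X) = 2*a (E(a, X) = (3 - 1*1)*a = (3 - 1)*a = 2*a)
-9*(E(3, 3) + 13) = -9*(2*3 + 13) = -9*(6 + 13) = -9*19 = -171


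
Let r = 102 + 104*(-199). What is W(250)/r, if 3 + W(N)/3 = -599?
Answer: 129/1471 ≈ 0.087695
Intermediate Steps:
r = -20594 (r = 102 - 20696 = -20594)
W(N) = -1806 (W(N) = -9 + 3*(-599) = -9 - 1797 = -1806)
W(250)/r = -1806/(-20594) = -1806*(-1/20594) = 129/1471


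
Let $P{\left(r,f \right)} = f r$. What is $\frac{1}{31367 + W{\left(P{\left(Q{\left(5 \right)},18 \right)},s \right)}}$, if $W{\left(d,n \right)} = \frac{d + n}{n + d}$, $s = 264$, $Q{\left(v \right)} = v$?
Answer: $\frac{1}{31368} \approx 3.188 \cdot 10^{-5}$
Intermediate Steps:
$W{\left(d,n \right)} = 1$ ($W{\left(d,n \right)} = \frac{d + n}{d + n} = 1$)
$\frac{1}{31367 + W{\left(P{\left(Q{\left(5 \right)},18 \right)},s \right)}} = \frac{1}{31367 + 1} = \frac{1}{31368}$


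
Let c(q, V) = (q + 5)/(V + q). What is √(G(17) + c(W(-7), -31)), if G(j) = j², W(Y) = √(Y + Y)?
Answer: √2*√((4477 - 145*I*√14)/(31 - I*√14)) ≈ 16.996 - 0.0040644*I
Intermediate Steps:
W(Y) = √2*√Y (W(Y) = √(2*Y) = √2*√Y)
c(q, V) = (5 + q)/(V + q)
√(G(17) + c(W(-7), -31)) = √(17² + (5 + √2*√(-7))/(-31 + √2*√(-7))) = √(289 + (5 + √2*(I*√7))/(-31 + √2*(I*√7))) = √(289 + (5 + I*√14)/(-31 + I*√14))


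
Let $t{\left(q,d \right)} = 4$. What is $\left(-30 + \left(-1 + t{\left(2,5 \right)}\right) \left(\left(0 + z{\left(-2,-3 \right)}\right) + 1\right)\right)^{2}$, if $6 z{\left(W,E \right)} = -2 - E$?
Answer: $\frac{2809}{4} \approx 702.25$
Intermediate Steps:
$z{\left(W,E \right)} = - \frac{1}{3} - \frac{E}{6}$ ($z{\left(W,E \right)} = \frac{-2 - E}{6} = - \frac{1}{3} - \frac{E}{6}$)
$\left(-30 + \left(-1 + t{\left(2,5 \right)}\right) \left(\left(0 + z{\left(-2,-3 \right)}\right) + 1\right)\right)^{2} = \left(-30 + \left(-1 + 4\right) \left(\left(0 - - \frac{1}{6}\right) + 1\right)\right)^{2} = \left(-30 + 3 \left(\left(0 + \left(- \frac{1}{3} + \frac{1}{2}\right)\right) + 1\right)\right)^{2} = \left(-30 + 3 \left(\left(0 + \frac{1}{6}\right) + 1\right)\right)^{2} = \left(-30 + 3 \left(\frac{1}{6} + 1\right)\right)^{2} = \left(-30 + 3 \cdot \frac{7}{6}\right)^{2} = \left(-30 + \frac{7}{2}\right)^{2} = \left(- \frac{53}{2}\right)^{2} = \frac{2809}{4}$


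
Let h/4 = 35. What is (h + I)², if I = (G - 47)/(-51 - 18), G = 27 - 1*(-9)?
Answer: 93528241/4761 ≈ 19645.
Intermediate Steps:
G = 36 (G = 27 + 9 = 36)
h = 140 (h = 4*35 = 140)
I = 11/69 (I = (36 - 47)/(-51 - 18) = -11/(-69) = -11*(-1/69) = 11/69 ≈ 0.15942)
(h + I)² = (140 + 11/69)² = (9671/69)² = 93528241/4761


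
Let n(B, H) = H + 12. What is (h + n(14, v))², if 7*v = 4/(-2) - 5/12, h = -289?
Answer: 542750209/7056 ≈ 76920.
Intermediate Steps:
v = -29/84 (v = (4/(-2) - 5/12)/7 = (4*(-½) - 5*1/12)/7 = (-2 - 5/12)/7 = (⅐)*(-29/12) = -29/84 ≈ -0.34524)
n(B, H) = 12 + H
(h + n(14, v))² = (-289 + (12 - 29/84))² = (-289 + 979/84)² = (-23297/84)² = 542750209/7056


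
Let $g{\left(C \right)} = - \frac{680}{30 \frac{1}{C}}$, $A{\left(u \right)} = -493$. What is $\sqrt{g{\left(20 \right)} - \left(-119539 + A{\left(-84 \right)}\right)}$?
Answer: $\frac{4 \sqrt{67263}}{3} \approx 345.8$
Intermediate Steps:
$g{\left(C \right)} = - \frac{68 C}{3}$ ($g{\left(C \right)} = - 680 \frac{C}{30} = - \frac{68 C}{3}$)
$\sqrt{g{\left(20 \right)} - \left(-119539 + A{\left(-84 \right)}\right)} = \sqrt{\left(- \frac{68}{3}\right) 20 + \left(119539 - -493\right)} = \sqrt{- \frac{1360}{3} + \left(119539 + 493\right)} = \sqrt{- \frac{1360}{3} + 120032} = \sqrt{\frac{358736}{3}} = \frac{4 \sqrt{67263}}{3}$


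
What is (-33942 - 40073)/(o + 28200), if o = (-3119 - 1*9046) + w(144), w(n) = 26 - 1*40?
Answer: -74015/16021 ≈ -4.6199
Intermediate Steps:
w(n) = -14 (w(n) = 26 - 40 = -14)
o = -12179 (o = (-3119 - 1*9046) - 14 = (-3119 - 9046) - 14 = -12165 - 14 = -12179)
(-33942 - 40073)/(o + 28200) = (-33942 - 40073)/(-12179 + 28200) = -74015/16021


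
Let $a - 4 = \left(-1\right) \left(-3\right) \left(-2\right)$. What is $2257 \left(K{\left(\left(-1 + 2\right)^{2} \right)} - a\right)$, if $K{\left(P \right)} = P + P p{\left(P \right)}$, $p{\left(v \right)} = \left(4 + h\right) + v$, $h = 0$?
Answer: $18056$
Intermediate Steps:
$p{\left(v \right)} = 4 + v$ ($p{\left(v \right)} = \left(4 + 0\right) + v = 4 + v$)
$a = -2$ ($a = 4 + \left(-1\right) \left(-3\right) \left(-2\right) = 4 + 3 \left(-2\right) = 4 - 6 = -2$)
$K{\left(P \right)} = P + P \left(4 + P\right)$
$2257 \left(K{\left(\left(-1 + 2\right)^{2} \right)} - a\right) = 2257 \left(\left(-1 + 2\right)^{2} \left(5 + \left(-1 + 2\right)^{2}\right) - -2\right) = 2257 \left(1^{2} \left(5 + 1^{2}\right) + 2\right) = 2257 \left(1 \left(5 + 1\right) + 2\right) = 2257 \left(1 \cdot 6 + 2\right) = 2257 \left(6 + 2\right) = 2257 \cdot 8 = 18056$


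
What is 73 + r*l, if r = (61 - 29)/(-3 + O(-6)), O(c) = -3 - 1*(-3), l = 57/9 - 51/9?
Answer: 593/9 ≈ 65.889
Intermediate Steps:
l = 2/3 (l = 57*(1/9) - 51*1/9 = 19/3 - 17/3 = 2/3 ≈ 0.66667)
O(c) = 0 (O(c) = -3 + 3 = 0)
r = -32/3 (r = (61 - 29)/(-3 + 0) = 32/(-3) = 32*(-1/3) = -32/3 ≈ -10.667)
73 + r*l = 73 - 32/3*2/3 = 73 - 64/9 = 593/9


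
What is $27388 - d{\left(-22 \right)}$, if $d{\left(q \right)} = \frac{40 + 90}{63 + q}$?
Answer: $\frac{1122778}{41} \approx 27385.0$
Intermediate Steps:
$d{\left(q \right)} = \frac{130}{63 + q}$
$27388 - d{\left(-22 \right)} = 27388 - \frac{130}{63 - 22} = 27388 - \frac{130}{41} = \frac{1122778}{41}$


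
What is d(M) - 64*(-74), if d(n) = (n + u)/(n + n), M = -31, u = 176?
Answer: 293487/62 ≈ 4733.7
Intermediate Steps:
d(n) = (176 + n)/(2*n) (d(n) = (n + 176)/(n + n) = (176 + n)/((2*n)) = (176 + n)*(1/(2*n)) = (176 + n)/(2*n))
d(M) - 64*(-74) = (½)*(176 - 31)/(-31) - 64*(-74) = (½)*(-1/31)*145 - 1*(-4736) = -145/62 + 4736 = 293487/62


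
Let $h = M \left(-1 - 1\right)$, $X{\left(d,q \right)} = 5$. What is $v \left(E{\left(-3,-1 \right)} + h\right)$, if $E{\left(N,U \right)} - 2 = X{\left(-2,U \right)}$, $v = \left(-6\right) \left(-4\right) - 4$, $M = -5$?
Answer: $340$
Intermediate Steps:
$v = 20$ ($v = 24 - 4 = 20$)
$h = 10$ ($h = - 5 \left(-1 - 1\right) = \left(-5\right) \left(-2\right) = 10$)
$E{\left(N,U \right)} = 7$ ($E{\left(N,U \right)} = 2 + 5 = 7$)
$v \left(E{\left(-3,-1 \right)} + h\right) = 20 \left(7 + 10\right) = 20 \cdot 17 = 340$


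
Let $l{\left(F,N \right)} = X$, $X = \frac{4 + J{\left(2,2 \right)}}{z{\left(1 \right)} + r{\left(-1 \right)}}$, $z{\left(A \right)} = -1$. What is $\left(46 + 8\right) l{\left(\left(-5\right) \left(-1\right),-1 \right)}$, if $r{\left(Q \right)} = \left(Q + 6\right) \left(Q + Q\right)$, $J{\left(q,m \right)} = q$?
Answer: $- \frac{324}{11} \approx -29.455$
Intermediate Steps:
$r{\left(Q \right)} = 2 Q \left(6 + Q\right)$ ($r{\left(Q \right)} = \left(6 + Q\right) 2 Q = 2 Q \left(6 + Q\right)$)
$X = - \frac{6}{11}$ ($X = \frac{4 + 2}{-1 + 2 \left(-1\right) \left(6 - 1\right)} = \frac{6}{-1 + 2 \left(-1\right) 5} = \frac{6}{-1 - 10} = \frac{6}{-11} = 6 \left(- \frac{1}{11}\right) = - \frac{6}{11} \approx -0.54545$)
$l{\left(F,N \right)} = - \frac{6}{11}$
$\left(46 + 8\right) l{\left(\left(-5\right) \left(-1\right),-1 \right)} = \left(46 + 8\right) \left(- \frac{6}{11}\right) = 54 \left(- \frac{6}{11}\right) = - \frac{324}{11}$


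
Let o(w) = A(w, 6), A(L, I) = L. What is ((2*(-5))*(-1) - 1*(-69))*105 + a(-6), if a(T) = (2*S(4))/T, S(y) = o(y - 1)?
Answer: 8294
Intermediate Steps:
o(w) = w
S(y) = -1 + y (S(y) = y - 1 = -1 + y)
a(T) = 6/T (a(T) = (2*(-1 + 4))/T = (2*3)/T = 6/T)
((2*(-5))*(-1) - 1*(-69))*105 + a(-6) = ((2*(-5))*(-1) - 1*(-69))*105 + 6/(-6) = (-10*(-1) + 69)*105 + 6*(-⅙) = (10 + 69)*105 - 1 = 79*105 - 1 = 8295 - 1 = 8294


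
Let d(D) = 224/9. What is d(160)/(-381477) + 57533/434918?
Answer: 197430224537/1493200924974 ≈ 0.13222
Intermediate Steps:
d(D) = 224/9 (d(D) = 224*(⅑) = 224/9)
d(160)/(-381477) + 57533/434918 = (224/9)/(-381477) + 57533/434918 = (224/9)*(-1/381477) + 57533*(1/434918) = -224/3433293 + 57533/434918 = 197430224537/1493200924974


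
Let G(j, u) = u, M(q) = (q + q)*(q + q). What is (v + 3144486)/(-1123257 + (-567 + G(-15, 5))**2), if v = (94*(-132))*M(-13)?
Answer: 5243322/807413 ≈ 6.4940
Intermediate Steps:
M(q) = 4*q**2 (M(q) = (2*q)*(2*q) = 4*q**2)
v = -8387808 (v = (94*(-132))*(4*(-13)**2) = -49632*169 = -12408*676 = -8387808)
(v + 3144486)/(-1123257 + (-567 + G(-15, 5))**2) = (-8387808 + 3144486)/(-1123257 + (-567 + 5)**2) = -5243322/(-1123257 + (-562)**2) = -5243322/(-1123257 + 315844) = -5243322/(-807413) = -5243322*(-1/807413) = 5243322/807413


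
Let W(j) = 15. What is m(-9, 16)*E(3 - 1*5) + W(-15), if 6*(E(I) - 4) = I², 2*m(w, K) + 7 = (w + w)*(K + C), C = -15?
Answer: -130/3 ≈ -43.333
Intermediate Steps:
m(w, K) = -7/2 + w*(-15 + K) (m(w, K) = -7/2 + ((w + w)*(K - 15))/2 = -7/2 + ((2*w)*(-15 + K))/2 = -7/2 + (2*w*(-15 + K))/2 = -7/2 + w*(-15 + K))
E(I) = 4 + I²/6
m(-9, 16)*E(3 - 1*5) + W(-15) = (-7/2 - 15*(-9) + 16*(-9))*(4 + (3 - 1*5)²/6) + 15 = (-7/2 + 135 - 144)*(4 + (3 - 5)²/6) + 15 = -25*(4 + (⅙)*(-2)²)/2 + 15 = -25*(4 + (⅙)*4)/2 + 15 = -25*(4 + ⅔)/2 + 15 = -25/2*14/3 + 15 = -175/3 + 15 = -130/3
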